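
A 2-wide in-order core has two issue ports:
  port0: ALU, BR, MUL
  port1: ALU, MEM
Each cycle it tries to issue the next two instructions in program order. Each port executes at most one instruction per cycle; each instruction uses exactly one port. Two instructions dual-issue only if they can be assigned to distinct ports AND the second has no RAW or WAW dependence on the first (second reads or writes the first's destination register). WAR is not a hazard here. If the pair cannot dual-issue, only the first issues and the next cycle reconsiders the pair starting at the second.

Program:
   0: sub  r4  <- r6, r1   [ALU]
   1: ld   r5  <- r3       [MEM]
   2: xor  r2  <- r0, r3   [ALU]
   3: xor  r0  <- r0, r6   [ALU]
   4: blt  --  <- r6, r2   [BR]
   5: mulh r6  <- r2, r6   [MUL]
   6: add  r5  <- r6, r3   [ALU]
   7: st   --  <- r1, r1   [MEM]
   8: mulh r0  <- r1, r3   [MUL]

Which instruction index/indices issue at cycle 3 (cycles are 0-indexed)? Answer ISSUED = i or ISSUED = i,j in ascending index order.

c0: i0&i1 sub.ALU+ld.MEM  pair
c1: i2&i3 xor.ALU+xor.ALU  pair
c2: i4 blt.BR  no-port BR/MUL
c3: i5 mulh.MUL  RAW r6
c4: i6&i7 add.ALU+st.MEM  pair
c5: i8 mulh.MUL  tail

ISSUED = 5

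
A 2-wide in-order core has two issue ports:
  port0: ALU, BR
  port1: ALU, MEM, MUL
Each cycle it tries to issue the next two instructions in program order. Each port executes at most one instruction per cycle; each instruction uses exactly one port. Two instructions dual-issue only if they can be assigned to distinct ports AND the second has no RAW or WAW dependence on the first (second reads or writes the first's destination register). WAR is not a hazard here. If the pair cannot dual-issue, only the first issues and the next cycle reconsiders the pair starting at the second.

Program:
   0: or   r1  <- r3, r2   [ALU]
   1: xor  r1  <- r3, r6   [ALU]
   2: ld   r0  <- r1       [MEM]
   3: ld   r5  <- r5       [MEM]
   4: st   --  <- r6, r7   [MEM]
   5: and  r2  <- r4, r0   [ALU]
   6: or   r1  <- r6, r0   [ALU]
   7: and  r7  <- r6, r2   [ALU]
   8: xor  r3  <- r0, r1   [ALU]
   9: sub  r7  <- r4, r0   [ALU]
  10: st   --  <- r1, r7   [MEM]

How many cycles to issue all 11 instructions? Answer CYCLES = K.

CYCLES = 8

#0 head=0: or i0 WAW r1
#1 head=1: xor i1 RAW r1
#2 head=2: ld i2 no-port MEM/MEM
#3 head=3: ld i3 no-port MEM/MEM
#4 head=4: st;and i4/i5 dual
#5 head=6: or;and i6/i7 dual
#6 head=8: xor;sub i8/i9 dual
#7 head=10: st i10 tail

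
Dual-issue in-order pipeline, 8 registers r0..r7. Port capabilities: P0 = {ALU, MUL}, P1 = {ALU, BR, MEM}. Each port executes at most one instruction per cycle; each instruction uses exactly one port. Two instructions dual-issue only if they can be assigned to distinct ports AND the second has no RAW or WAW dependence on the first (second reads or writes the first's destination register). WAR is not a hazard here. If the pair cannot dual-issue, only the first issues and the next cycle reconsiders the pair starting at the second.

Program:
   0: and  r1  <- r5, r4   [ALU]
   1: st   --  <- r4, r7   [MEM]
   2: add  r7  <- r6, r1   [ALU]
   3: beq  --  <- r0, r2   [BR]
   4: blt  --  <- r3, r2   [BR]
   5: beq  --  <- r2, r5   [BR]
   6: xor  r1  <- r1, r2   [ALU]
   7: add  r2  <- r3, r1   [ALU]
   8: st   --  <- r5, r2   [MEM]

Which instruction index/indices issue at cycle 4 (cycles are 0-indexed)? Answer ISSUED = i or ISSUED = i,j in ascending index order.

ISSUED = 7

t=0 i0&i1:and.ALU st.MEM ; dual
t=1 i2&i3:add.ALU beq.BR ; dual
t=2 i4:blt.BR ; no-port BR/BR
t=3 i5&i6:beq.BR xor.ALU ; dual
t=4 i7:add.ALU ; RAW r2
t=5 i8:st.MEM ; tail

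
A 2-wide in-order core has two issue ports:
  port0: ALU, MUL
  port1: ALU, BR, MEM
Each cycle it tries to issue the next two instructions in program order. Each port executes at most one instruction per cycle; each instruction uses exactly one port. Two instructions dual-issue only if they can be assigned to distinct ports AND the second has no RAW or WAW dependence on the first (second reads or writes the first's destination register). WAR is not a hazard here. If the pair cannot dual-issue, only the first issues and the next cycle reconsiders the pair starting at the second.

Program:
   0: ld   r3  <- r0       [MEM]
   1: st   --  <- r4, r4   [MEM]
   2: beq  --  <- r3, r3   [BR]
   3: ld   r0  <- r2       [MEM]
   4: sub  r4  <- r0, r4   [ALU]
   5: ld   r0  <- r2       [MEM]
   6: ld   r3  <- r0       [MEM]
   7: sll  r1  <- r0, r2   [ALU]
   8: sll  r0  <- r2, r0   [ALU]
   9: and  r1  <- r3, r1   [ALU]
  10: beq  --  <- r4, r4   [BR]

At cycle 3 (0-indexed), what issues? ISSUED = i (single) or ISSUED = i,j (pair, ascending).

  cy0 -> i0 (ld) no-port MEM/MEM
  cy1 -> i1 (st) no-port MEM/BR
  cy2 -> i2 (beq) no-port BR/MEM
  cy3 -> i3 (ld) RAW r0
  cy4 -> i4&i5 (sub+ld) dual
  cy5 -> i6&i7 (ld+sll) dual
  cy6 -> i8&i9 (sll+and) dual
  cy7 -> i10 (beq) tail

ISSUED = 3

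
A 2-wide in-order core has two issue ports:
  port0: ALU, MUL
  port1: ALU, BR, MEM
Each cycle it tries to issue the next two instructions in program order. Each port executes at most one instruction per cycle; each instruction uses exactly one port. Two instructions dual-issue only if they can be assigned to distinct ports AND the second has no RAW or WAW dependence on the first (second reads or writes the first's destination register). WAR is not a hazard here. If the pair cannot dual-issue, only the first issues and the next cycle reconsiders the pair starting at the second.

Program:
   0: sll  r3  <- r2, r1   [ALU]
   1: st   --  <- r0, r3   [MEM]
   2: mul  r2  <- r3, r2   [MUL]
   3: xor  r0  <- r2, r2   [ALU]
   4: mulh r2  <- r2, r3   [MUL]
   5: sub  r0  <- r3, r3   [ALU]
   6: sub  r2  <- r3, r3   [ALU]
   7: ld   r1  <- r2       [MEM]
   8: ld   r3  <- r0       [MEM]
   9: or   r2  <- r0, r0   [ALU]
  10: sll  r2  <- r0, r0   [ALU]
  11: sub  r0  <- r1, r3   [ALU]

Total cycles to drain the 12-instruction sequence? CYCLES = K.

CYCLES = 7

t=0 i0:sll.ALU ; RAW r3
t=1 i1,i2:st.MEM mul.MUL ; dual
t=2 i3,i4:xor.ALU mulh.MUL ; dual
t=3 i5,i6:sub.ALU sub.ALU ; dual
t=4 i7:ld.MEM ; no-port MEM/MEM
t=5 i8,i9:ld.MEM or.ALU ; dual
t=6 i10,i11:sll.ALU sub.ALU ; dual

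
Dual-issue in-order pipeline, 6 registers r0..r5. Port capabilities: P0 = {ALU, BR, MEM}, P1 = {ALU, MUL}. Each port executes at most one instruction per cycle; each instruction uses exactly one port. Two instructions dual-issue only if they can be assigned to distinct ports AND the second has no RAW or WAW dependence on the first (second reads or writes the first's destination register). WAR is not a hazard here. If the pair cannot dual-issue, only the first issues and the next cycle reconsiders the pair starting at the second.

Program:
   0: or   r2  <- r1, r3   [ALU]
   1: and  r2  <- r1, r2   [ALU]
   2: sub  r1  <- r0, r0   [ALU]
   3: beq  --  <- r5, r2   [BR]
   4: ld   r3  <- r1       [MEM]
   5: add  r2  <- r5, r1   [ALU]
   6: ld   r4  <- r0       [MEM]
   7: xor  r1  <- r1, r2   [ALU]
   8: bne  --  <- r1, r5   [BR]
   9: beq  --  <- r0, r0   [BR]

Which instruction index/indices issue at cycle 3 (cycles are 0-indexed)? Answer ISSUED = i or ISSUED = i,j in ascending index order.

ISSUED = 4,5

  cy0 -> i0 (or) RAW+WAW r2
  cy1 -> i1&i2 (and+sub) dual
  cy2 -> i3 (beq) no-port BR/MEM
  cy3 -> i4&i5 (ld+add) dual
  cy4 -> i6&i7 (ld+xor) dual
  cy5 -> i8 (bne) no-port BR/BR
  cy6 -> i9 (beq) tail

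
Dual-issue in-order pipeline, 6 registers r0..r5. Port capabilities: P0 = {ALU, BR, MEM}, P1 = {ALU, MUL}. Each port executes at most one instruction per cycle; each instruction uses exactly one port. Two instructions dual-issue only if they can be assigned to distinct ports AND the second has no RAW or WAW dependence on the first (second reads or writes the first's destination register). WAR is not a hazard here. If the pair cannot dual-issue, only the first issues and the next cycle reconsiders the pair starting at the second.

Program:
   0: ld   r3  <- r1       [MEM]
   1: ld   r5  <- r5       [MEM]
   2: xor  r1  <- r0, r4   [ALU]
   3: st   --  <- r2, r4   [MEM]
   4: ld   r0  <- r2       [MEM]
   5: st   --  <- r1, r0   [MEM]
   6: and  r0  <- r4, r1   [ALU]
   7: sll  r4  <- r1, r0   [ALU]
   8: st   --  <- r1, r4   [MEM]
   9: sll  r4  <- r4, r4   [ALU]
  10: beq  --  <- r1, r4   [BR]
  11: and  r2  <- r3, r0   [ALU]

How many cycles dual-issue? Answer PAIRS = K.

PAIRS = 4

c0: i0 ld  no-port MEM/MEM
c1: i1,i2 ld/xor  pair
c2: i3 st  no-port MEM/MEM
c3: i4 ld  no-port MEM/MEM
c4: i5,i6 st/and  pair
c5: i7 sll  RAW r4
c6: i8,i9 st/sll  pair
c7: i10,i11 beq/and  pair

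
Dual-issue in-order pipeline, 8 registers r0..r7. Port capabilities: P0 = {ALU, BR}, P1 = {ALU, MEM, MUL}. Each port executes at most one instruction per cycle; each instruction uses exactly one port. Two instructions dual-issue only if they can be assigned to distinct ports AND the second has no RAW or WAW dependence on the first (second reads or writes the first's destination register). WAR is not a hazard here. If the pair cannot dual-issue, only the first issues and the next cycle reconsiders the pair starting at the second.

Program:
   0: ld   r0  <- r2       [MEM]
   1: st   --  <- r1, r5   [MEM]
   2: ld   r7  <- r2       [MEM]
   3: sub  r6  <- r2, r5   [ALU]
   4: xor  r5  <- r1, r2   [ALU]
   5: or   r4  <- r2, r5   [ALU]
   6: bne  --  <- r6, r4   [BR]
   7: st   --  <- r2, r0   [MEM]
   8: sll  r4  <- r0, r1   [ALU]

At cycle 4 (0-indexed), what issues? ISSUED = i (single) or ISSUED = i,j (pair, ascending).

0. ld @i0  | no-port MEM/MEM
1. st @i1  | no-port MEM/MEM
2. ld sub @i2+i3  | dual
3. xor @i4  | RAW r5
4. or @i5  | RAW r4
5. bne st @i6+i7  | dual
6. sll @i8  | tail

ISSUED = 5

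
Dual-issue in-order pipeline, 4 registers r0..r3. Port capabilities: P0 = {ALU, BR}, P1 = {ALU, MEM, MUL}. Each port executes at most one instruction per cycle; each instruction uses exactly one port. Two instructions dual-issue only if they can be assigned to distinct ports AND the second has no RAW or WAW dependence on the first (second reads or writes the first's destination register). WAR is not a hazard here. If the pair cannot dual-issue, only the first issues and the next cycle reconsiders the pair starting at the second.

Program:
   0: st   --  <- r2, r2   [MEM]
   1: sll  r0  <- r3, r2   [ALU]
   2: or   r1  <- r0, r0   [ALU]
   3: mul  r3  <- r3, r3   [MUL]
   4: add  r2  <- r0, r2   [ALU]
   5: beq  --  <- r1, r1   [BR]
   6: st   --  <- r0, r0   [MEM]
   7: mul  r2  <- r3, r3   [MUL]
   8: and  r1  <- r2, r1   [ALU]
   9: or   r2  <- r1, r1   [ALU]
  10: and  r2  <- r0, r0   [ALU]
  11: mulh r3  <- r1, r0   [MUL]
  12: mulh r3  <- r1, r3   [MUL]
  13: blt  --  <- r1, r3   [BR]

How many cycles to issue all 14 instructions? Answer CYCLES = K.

0. st sll @i0,i1  | 2-wide
1. or mul @i2,i3  | 2-wide
2. add beq @i4,i5  | 2-wide
3. st @i6  | no-port MEM/MUL
4. mul @i7  | RAW r2
5. and @i8  | RAW r1
6. or @i9  | WAW r2
7. and mulh @i10,i11  | 2-wide
8. mulh @i12  | RAW r3
9. blt @i13  | tail

CYCLES = 10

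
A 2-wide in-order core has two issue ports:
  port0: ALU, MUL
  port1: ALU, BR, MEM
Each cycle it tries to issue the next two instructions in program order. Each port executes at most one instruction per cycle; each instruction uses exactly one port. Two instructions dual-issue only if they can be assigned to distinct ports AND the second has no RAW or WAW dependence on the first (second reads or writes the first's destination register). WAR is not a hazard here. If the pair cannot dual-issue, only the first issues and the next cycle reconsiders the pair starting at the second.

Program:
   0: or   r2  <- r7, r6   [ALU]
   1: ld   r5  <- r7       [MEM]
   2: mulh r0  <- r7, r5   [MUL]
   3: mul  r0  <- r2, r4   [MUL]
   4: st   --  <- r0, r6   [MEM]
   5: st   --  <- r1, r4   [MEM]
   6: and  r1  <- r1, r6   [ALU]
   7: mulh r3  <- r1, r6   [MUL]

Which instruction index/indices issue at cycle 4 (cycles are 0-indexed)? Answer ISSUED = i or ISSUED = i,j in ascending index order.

#0 head=0: or ld i0&i1 2-wide
#1 head=2: mulh i2 no-port MUL/MUL
#2 head=3: mul i3 RAW r0
#3 head=4: st i4 no-port MEM/MEM
#4 head=5: st and i5&i6 2-wide
#5 head=7: mulh i7 tail

ISSUED = 5,6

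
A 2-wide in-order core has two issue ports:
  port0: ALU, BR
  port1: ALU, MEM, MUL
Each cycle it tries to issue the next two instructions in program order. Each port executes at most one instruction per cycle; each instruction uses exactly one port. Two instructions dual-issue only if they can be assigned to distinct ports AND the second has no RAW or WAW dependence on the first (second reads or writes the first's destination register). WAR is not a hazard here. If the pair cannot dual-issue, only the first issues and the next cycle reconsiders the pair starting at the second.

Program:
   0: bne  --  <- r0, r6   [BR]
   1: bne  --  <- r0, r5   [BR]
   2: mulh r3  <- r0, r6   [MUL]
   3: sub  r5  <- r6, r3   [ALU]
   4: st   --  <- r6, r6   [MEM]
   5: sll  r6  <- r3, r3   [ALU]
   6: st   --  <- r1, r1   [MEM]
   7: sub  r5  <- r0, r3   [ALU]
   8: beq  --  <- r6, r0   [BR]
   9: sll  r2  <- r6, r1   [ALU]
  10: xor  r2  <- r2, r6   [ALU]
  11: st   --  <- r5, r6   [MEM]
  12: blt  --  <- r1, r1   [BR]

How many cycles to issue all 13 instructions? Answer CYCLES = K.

CYCLES = 8

[0] i0  bne  -- no-port BR/BR
[1] i1/i2  bne mulh  -- dual
[2] i3/i4  sub st  -- dual
[3] i5/i6  sll st  -- dual
[4] i7/i8  sub beq  -- dual
[5] i9  sll  -- RAW+WAW r2
[6] i10/i11  xor st  -- dual
[7] i12  blt  -- tail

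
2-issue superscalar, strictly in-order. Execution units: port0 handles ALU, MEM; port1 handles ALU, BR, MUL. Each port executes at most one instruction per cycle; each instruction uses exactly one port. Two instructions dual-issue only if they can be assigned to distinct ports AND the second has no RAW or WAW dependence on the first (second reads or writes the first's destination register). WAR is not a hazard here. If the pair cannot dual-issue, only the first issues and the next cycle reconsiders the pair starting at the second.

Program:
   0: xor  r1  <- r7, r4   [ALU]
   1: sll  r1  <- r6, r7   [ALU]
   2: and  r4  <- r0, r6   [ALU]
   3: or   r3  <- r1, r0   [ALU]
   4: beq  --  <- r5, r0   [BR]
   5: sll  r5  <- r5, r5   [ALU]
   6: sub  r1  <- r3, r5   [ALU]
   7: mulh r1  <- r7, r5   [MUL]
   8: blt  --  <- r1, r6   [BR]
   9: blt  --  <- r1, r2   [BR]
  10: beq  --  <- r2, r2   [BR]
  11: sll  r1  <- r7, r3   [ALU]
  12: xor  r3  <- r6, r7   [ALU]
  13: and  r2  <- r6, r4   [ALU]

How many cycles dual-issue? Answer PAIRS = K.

c0: i0 xor.ALU  WAW r1
c1: i1&i2 sll.ALU/and.ALU  2-wide
c2: i3&i4 or.ALU/beq.BR  2-wide
c3: i5 sll.ALU  RAW r5
c4: i6 sub.ALU  WAW r1
c5: i7 mulh.MUL  no-port MUL/BR
c6: i8 blt.BR  no-port BR/BR
c7: i9 blt.BR  no-port BR/BR
c8: i10&i11 beq.BR/sll.ALU  2-wide
c9: i12&i13 xor.ALU/and.ALU  2-wide

PAIRS = 4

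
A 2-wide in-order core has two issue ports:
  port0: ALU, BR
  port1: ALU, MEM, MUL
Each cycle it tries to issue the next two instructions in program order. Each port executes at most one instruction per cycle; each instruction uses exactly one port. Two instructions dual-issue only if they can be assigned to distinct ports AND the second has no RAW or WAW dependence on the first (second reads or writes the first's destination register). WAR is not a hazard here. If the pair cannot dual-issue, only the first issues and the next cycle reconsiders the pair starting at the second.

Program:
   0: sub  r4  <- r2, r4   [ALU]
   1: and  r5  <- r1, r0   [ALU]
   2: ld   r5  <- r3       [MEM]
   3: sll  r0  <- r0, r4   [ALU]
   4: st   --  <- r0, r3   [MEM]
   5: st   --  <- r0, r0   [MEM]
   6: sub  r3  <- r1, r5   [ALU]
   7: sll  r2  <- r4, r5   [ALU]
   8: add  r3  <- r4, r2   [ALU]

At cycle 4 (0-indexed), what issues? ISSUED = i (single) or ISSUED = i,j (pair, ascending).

ISSUED = 7

  cy0 -> i0/i1 (sub;and) 2-wide
  cy1 -> i2/i3 (ld;sll) 2-wide
  cy2 -> i4 (st) no-port MEM/MEM
  cy3 -> i5/i6 (st;sub) 2-wide
  cy4 -> i7 (sll) RAW r2
  cy5 -> i8 (add) tail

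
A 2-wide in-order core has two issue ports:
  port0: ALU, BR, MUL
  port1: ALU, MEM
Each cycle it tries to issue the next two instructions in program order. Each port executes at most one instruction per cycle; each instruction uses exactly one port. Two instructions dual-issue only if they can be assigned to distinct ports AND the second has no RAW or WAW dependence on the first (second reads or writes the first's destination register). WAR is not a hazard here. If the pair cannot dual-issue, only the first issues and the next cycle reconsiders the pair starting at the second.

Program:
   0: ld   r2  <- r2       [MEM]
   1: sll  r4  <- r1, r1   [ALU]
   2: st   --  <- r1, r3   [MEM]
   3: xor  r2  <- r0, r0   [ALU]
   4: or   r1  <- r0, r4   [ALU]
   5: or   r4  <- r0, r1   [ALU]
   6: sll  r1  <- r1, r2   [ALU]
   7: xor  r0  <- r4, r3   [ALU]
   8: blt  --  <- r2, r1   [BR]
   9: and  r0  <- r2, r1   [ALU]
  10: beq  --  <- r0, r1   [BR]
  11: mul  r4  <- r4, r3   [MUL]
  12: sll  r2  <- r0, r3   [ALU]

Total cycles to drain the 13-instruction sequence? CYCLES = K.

CYCLES = 8

[0] i0&i1  ld.MEM/sll.ALU  -- pair
[1] i2&i3  st.MEM/xor.ALU  -- pair
[2] i4  or.ALU  -- RAW r1
[3] i5&i6  or.ALU/sll.ALU  -- pair
[4] i7&i8  xor.ALU/blt.BR  -- pair
[5] i9  and.ALU  -- RAW r0
[6] i10  beq.BR  -- no-port BR/MUL
[7] i11&i12  mul.MUL/sll.ALU  -- pair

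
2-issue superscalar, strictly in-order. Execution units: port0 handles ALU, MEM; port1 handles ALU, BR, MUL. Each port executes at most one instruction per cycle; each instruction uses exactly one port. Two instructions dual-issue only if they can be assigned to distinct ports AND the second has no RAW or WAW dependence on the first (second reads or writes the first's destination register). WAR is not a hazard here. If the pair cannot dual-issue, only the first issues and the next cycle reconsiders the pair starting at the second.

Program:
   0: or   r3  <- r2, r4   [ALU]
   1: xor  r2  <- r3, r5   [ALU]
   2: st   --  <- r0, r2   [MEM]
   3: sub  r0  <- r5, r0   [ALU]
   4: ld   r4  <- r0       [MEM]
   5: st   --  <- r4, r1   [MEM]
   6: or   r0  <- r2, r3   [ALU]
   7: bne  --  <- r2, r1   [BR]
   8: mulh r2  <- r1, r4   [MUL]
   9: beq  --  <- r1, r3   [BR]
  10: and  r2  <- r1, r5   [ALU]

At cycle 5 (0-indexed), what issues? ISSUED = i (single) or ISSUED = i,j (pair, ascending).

[0] i0  or  -- RAW r3
[1] i1  xor  -- RAW r2
[2] i2,i3  st sub  -- pair
[3] i4  ld  -- no-port MEM/MEM
[4] i5,i6  st or  -- pair
[5] i7  bne  -- no-port BR/MUL
[6] i8  mulh  -- no-port MUL/BR
[7] i9,i10  beq and  -- pair

ISSUED = 7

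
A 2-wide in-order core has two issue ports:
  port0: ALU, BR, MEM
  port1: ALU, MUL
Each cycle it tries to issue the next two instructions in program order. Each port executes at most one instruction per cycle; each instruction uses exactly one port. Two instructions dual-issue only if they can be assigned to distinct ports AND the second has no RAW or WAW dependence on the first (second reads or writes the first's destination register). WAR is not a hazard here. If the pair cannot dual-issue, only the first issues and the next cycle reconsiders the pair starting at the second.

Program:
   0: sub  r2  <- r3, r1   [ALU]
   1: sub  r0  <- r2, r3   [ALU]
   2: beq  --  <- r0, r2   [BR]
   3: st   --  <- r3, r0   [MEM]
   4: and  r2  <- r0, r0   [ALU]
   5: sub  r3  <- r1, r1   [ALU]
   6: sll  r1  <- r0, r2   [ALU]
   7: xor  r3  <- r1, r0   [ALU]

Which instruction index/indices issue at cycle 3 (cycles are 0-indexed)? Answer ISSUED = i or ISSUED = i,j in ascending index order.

  cy0 -> i0 (sub) RAW r2
  cy1 -> i1 (sub) RAW r0
  cy2 -> i2 (beq) no-port BR/MEM
  cy3 -> i3&i4 (st+and) pair
  cy4 -> i5&i6 (sub+sll) pair
  cy5 -> i7 (xor) tail

ISSUED = 3,4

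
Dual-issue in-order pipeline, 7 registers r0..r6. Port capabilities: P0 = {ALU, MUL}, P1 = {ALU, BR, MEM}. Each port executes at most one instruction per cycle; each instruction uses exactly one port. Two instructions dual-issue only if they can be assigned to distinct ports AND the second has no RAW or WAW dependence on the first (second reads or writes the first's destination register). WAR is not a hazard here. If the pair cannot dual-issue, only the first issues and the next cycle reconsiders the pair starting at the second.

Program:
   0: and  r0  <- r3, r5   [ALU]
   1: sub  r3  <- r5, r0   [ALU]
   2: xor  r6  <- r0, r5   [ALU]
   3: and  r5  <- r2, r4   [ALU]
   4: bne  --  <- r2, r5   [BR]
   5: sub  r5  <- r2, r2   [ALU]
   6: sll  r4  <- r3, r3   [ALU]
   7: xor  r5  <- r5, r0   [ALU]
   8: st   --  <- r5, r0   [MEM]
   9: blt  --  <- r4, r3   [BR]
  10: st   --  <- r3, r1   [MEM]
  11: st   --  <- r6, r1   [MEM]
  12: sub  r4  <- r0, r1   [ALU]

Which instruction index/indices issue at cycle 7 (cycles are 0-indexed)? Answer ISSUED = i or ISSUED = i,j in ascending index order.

ISSUED = 10

c0: i0 and  RAW r0
c1: i1&i2 sub xor  pair
c2: i3 and  RAW r5
c3: i4&i5 bne sub  pair
c4: i6&i7 sll xor  pair
c5: i8 st  no-port MEM/BR
c6: i9 blt  no-port BR/MEM
c7: i10 st  no-port MEM/MEM
c8: i11&i12 st sub  pair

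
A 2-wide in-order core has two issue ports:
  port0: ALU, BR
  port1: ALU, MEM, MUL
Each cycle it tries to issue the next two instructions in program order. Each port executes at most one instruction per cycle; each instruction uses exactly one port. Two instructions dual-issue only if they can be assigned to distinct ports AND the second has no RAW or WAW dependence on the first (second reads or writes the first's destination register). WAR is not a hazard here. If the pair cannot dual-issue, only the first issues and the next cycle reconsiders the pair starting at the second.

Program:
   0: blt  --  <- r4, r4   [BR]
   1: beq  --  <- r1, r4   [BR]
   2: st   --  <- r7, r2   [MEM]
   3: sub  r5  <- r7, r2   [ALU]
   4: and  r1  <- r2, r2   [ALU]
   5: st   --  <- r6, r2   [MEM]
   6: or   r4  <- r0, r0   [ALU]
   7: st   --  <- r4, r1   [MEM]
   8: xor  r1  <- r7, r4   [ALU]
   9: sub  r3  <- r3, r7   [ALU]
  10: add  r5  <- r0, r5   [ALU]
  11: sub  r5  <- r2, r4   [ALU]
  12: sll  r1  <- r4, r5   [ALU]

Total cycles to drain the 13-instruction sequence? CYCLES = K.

CYCLES = 8

[0] i0  blt  -- no-port BR/BR
[1] i1&i2  beq+st  -- pair
[2] i3&i4  sub+and  -- pair
[3] i5&i6  st+or  -- pair
[4] i7&i8  st+xor  -- pair
[5] i9&i10  sub+add  -- pair
[6] i11  sub  -- RAW r5
[7] i12  sll  -- tail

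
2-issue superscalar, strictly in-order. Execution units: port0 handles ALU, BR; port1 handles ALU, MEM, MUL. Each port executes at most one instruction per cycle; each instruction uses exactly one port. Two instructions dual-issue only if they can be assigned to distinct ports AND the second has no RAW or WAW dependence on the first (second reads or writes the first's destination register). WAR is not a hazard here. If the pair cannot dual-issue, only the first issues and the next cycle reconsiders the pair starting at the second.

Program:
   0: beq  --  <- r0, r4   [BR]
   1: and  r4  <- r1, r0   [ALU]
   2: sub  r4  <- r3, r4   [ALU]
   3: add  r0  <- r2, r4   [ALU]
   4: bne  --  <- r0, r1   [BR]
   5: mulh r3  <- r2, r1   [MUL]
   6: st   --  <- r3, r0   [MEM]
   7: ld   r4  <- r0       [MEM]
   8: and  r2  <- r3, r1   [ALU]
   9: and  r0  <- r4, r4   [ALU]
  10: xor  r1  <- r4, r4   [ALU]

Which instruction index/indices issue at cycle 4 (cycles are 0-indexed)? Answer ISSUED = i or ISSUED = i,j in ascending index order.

c0: i0,i1 beq and  2-wide
c1: i2 sub  RAW r4
c2: i3 add  RAW r0
c3: i4,i5 bne mulh  2-wide
c4: i6 st  no-port MEM/MEM
c5: i7,i8 ld and  2-wide
c6: i9,i10 and xor  2-wide

ISSUED = 6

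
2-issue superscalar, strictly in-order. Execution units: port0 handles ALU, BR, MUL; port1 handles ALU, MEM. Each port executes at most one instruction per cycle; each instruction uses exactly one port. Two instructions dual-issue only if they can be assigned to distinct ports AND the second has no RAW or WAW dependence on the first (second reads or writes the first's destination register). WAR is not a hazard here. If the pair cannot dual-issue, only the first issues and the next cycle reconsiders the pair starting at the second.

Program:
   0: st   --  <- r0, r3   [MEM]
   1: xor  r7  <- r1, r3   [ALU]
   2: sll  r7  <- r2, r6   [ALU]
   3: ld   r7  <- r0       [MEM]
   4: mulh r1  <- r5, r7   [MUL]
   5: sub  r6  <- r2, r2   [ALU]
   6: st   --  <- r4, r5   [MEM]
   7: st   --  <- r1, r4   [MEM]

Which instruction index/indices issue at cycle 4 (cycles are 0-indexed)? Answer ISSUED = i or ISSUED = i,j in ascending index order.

  cy0 -> i0,i1 (st.MEM;xor.ALU) dual
  cy1 -> i2 (sll.ALU) WAW r7
  cy2 -> i3 (ld.MEM) RAW r7
  cy3 -> i4,i5 (mulh.MUL;sub.ALU) dual
  cy4 -> i6 (st.MEM) no-port MEM/MEM
  cy5 -> i7 (st.MEM) tail

ISSUED = 6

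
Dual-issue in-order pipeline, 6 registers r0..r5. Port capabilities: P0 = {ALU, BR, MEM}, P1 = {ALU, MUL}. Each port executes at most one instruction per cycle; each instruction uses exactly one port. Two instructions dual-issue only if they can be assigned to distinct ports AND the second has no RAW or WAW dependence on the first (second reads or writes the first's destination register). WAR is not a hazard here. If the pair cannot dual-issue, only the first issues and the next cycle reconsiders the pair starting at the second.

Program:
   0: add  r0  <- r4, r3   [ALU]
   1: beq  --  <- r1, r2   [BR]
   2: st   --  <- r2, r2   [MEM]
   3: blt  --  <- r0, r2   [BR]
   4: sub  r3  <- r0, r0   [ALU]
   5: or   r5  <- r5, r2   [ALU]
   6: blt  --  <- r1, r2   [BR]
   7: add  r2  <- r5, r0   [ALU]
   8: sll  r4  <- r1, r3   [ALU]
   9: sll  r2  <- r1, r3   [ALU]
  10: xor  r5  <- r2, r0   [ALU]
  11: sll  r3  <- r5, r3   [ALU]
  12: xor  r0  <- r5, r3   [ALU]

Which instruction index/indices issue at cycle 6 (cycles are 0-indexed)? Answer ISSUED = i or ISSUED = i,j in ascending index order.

ISSUED = 10

c0: i0/i1 add beq  2-wide
c1: i2 st  no-port MEM/BR
c2: i3/i4 blt sub  2-wide
c3: i5/i6 or blt  2-wide
c4: i7/i8 add sll  2-wide
c5: i9 sll  RAW r2
c6: i10 xor  RAW r5
c7: i11 sll  RAW r3
c8: i12 xor  tail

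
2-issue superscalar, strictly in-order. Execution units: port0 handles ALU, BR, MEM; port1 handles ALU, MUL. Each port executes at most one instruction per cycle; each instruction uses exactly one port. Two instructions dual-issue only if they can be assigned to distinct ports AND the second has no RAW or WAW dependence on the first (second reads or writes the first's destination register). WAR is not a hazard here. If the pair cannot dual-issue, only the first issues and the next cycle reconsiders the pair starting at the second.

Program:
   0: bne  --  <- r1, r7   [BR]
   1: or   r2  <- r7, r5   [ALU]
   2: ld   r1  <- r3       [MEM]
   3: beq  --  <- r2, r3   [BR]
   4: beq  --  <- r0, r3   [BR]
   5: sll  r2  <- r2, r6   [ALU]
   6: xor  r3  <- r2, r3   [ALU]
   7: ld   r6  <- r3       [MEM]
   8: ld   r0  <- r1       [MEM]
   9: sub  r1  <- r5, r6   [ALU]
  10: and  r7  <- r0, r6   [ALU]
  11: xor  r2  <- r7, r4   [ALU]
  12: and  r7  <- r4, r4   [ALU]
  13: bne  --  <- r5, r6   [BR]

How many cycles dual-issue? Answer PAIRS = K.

PAIRS = 4

  cy0 -> i0,i1 (bne+or) 2-wide
  cy1 -> i2 (ld) no-port MEM/BR
  cy2 -> i3 (beq) no-port BR/BR
  cy3 -> i4,i5 (beq+sll) 2-wide
  cy4 -> i6 (xor) RAW r3
  cy5 -> i7 (ld) no-port MEM/MEM
  cy6 -> i8,i9 (ld+sub) 2-wide
  cy7 -> i10 (and) RAW r7
  cy8 -> i11,i12 (xor+and) 2-wide
  cy9 -> i13 (bne) tail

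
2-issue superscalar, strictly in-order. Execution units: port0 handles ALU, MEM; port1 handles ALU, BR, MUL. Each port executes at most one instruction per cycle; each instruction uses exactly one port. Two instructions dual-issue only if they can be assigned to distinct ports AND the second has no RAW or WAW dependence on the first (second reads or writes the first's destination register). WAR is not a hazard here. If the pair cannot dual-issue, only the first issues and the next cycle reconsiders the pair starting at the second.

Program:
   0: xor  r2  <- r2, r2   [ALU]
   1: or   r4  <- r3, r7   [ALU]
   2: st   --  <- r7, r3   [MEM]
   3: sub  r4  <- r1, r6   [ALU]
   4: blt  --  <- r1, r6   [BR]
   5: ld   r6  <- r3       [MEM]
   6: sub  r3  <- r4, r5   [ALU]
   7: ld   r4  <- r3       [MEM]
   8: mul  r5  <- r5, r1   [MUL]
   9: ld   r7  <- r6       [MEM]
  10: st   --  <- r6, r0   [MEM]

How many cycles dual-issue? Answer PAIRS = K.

PAIRS = 4

[0] i0/i1  xor.ALU or.ALU  -- 2-wide
[1] i2/i3  st.MEM sub.ALU  -- 2-wide
[2] i4/i5  blt.BR ld.MEM  -- 2-wide
[3] i6  sub.ALU  -- RAW r3
[4] i7/i8  ld.MEM mul.MUL  -- 2-wide
[5] i9  ld.MEM  -- no-port MEM/MEM
[6] i10  st.MEM  -- tail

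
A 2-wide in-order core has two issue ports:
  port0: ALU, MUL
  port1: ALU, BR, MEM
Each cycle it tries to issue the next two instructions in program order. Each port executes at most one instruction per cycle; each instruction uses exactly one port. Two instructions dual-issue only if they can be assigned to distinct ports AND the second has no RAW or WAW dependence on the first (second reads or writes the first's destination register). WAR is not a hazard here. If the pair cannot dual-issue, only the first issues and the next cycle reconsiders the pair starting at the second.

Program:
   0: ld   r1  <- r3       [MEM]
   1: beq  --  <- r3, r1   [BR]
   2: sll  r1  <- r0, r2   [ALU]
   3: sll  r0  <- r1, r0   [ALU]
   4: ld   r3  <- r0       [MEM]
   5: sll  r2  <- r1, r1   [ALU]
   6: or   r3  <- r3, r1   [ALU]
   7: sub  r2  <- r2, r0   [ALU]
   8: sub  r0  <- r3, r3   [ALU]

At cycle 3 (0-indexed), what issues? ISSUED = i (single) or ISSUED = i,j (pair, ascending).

ISSUED = 4,5

  cy0 -> i0 (ld.MEM) no-port MEM/BR
  cy1 -> i1&i2 (beq.BR;sll.ALU) 2-wide
  cy2 -> i3 (sll.ALU) RAW r0
  cy3 -> i4&i5 (ld.MEM;sll.ALU) 2-wide
  cy4 -> i6&i7 (or.ALU;sub.ALU) 2-wide
  cy5 -> i8 (sub.ALU) tail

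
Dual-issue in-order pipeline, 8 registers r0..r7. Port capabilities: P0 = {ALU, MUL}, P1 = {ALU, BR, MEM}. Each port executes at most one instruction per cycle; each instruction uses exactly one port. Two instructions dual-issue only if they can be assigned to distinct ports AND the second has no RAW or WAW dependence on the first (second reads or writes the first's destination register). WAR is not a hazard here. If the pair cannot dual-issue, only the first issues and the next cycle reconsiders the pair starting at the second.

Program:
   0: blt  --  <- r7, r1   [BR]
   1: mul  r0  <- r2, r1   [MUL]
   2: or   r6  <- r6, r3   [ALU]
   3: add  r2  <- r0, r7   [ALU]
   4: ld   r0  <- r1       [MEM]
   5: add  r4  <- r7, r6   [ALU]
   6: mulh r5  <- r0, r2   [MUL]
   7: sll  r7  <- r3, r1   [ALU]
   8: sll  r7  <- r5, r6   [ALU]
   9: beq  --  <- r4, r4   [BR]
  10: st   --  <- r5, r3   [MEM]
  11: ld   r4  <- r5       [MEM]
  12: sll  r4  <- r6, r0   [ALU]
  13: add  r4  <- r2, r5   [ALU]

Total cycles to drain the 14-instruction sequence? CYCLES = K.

t=0 i0/i1:blt+mul ; dual
t=1 i2/i3:or+add ; dual
t=2 i4/i5:ld+add ; dual
t=3 i6/i7:mulh+sll ; dual
t=4 i8/i9:sll+beq ; dual
t=5 i10:st ; no-port MEM/MEM
t=6 i11:ld ; WAW r4
t=7 i12:sll ; WAW r4
t=8 i13:add ; tail

CYCLES = 9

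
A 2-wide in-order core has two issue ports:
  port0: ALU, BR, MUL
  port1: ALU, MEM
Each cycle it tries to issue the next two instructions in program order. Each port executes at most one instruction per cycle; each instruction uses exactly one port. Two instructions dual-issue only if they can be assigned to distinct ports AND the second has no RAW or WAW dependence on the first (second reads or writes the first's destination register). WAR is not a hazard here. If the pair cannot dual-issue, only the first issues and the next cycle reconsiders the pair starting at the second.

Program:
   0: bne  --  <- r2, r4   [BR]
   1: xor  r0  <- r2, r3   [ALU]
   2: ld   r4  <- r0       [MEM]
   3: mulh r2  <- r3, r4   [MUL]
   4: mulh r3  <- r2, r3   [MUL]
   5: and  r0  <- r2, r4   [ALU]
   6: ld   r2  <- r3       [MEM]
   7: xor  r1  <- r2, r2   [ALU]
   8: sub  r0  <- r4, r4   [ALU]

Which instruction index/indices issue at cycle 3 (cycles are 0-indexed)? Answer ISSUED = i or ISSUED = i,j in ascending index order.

c0: i0+i1 bne/xor  2-wide
c1: i2 ld  RAW r4
c2: i3 mulh  no-port MUL/MUL
c3: i4+i5 mulh/and  2-wide
c4: i6 ld  RAW r2
c5: i7+i8 xor/sub  2-wide

ISSUED = 4,5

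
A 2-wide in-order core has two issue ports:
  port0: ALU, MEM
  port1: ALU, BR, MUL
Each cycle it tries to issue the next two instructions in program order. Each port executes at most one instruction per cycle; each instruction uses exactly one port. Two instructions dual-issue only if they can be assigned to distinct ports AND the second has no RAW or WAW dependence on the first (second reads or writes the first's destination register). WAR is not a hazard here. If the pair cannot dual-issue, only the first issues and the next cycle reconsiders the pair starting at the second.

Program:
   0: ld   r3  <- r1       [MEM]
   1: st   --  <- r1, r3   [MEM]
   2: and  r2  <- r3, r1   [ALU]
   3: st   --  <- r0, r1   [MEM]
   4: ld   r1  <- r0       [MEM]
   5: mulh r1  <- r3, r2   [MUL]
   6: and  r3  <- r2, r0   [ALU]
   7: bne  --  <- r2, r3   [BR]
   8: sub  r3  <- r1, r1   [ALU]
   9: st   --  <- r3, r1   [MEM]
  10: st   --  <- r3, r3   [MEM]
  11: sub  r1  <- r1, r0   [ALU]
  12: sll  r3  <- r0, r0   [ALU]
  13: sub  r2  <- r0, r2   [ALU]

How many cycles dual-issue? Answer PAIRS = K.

PAIRS = 5

[0] i0  ld  -- no-port MEM/MEM
[1] i1/i2  st/and  -- dual
[2] i3  st  -- no-port MEM/MEM
[3] i4  ld  -- WAW r1
[4] i5/i6  mulh/and  -- dual
[5] i7/i8  bne/sub  -- dual
[6] i9  st  -- no-port MEM/MEM
[7] i10/i11  st/sub  -- dual
[8] i12/i13  sll/sub  -- dual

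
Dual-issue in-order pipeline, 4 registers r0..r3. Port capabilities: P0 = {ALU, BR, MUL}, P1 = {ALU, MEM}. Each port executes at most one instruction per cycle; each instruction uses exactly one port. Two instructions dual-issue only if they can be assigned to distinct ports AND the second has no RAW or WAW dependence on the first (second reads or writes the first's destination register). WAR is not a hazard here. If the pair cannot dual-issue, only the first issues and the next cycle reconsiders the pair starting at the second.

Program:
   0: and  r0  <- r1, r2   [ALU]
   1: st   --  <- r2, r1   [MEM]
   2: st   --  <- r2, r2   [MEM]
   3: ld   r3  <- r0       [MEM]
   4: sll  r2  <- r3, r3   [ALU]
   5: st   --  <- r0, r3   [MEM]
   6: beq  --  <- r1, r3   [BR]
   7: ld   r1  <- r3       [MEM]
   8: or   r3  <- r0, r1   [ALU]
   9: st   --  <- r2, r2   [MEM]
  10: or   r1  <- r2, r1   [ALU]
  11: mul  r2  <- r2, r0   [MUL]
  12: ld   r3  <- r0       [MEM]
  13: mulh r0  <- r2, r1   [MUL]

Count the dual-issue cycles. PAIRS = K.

#0 head=0: and.ALU st.MEM i0&i1 pair
#1 head=2: st.MEM i2 no-port MEM/MEM
#2 head=3: ld.MEM i3 RAW r3
#3 head=4: sll.ALU st.MEM i4&i5 pair
#4 head=6: beq.BR ld.MEM i6&i7 pair
#5 head=8: or.ALU st.MEM i8&i9 pair
#6 head=10: or.ALU mul.MUL i10&i11 pair
#7 head=12: ld.MEM mulh.MUL i12&i13 pair

PAIRS = 6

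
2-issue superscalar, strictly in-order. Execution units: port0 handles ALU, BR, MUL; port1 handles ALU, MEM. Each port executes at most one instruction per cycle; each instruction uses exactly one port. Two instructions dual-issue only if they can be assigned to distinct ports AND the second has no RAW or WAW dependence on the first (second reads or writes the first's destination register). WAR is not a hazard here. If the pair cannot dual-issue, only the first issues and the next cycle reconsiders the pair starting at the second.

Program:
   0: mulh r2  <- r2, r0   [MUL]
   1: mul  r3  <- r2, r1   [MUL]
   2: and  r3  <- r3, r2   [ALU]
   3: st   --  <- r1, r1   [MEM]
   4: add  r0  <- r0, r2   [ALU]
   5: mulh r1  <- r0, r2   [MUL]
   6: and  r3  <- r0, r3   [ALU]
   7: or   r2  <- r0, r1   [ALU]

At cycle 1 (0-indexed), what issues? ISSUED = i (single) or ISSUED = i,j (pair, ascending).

[0] i0  mulh  -- no-port MUL/MUL
[1] i1  mul  -- RAW+WAW r3
[2] i2/i3  and/st  -- 2-wide
[3] i4  add  -- RAW r0
[4] i5/i6  mulh/and  -- 2-wide
[5] i7  or  -- tail

ISSUED = 1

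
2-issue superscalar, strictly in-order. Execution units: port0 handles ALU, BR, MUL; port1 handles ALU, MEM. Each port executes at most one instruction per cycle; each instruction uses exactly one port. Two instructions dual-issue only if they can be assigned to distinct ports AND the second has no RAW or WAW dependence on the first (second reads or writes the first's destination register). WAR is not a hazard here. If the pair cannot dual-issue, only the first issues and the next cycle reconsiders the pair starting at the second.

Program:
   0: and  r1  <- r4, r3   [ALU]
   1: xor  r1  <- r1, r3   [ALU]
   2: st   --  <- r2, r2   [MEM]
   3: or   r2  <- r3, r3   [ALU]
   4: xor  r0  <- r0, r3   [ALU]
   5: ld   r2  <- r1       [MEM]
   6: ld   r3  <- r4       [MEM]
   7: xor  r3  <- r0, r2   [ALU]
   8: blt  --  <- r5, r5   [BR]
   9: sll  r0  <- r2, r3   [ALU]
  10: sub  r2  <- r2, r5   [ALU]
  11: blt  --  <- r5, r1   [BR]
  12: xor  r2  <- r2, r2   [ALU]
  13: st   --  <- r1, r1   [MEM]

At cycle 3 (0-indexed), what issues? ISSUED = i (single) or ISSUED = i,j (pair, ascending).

ISSUED = 5

  cy0 -> i0 (and) RAW+WAW r1
  cy1 -> i1,i2 (xor/st) 2-wide
  cy2 -> i3,i4 (or/xor) 2-wide
  cy3 -> i5 (ld) no-port MEM/MEM
  cy4 -> i6 (ld) WAW r3
  cy5 -> i7,i8 (xor/blt) 2-wide
  cy6 -> i9,i10 (sll/sub) 2-wide
  cy7 -> i11,i12 (blt/xor) 2-wide
  cy8 -> i13 (st) tail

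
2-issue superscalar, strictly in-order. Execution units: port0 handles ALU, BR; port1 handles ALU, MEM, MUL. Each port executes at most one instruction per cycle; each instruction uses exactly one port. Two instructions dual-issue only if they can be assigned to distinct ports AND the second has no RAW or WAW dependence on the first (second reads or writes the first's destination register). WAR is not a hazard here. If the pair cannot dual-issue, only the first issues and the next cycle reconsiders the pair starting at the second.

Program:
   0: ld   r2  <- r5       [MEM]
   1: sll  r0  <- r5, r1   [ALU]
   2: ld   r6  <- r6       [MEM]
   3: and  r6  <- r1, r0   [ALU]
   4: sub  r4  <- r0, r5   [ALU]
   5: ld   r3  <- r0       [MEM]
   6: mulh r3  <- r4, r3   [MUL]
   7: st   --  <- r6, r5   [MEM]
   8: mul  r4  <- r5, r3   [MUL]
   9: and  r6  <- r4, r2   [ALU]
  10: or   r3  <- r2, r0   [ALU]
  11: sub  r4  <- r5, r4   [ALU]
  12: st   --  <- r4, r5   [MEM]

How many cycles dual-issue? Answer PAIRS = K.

t=0 i0/i1:ld/sll ; pair
t=1 i2:ld ; WAW r6
t=2 i3/i4:and/sub ; pair
t=3 i5:ld ; no-port MEM/MUL
t=4 i6:mulh ; no-port MUL/MEM
t=5 i7:st ; no-port MEM/MUL
t=6 i8:mul ; RAW r4
t=7 i9/i10:and/or ; pair
t=8 i11:sub ; RAW r4
t=9 i12:st ; tail

PAIRS = 3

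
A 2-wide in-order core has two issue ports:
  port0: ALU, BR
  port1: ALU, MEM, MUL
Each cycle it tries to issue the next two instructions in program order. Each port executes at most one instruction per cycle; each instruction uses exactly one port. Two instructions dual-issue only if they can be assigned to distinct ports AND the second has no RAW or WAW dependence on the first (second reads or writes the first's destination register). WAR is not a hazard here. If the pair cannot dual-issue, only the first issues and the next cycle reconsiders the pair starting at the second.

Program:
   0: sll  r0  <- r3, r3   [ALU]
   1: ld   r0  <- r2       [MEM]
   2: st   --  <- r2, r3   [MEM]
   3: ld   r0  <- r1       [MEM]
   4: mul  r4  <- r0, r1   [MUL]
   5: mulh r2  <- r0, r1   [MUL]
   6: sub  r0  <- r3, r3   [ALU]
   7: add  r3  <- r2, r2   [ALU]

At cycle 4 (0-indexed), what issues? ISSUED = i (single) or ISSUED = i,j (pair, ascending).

0. sll @i0  | WAW r0
1. ld @i1  | no-port MEM/MEM
2. st @i2  | no-port MEM/MEM
3. ld @i3  | no-port MEM/MUL
4. mul @i4  | no-port MUL/MUL
5. mulh/sub @i5,i6  | dual
6. add @i7  | tail

ISSUED = 4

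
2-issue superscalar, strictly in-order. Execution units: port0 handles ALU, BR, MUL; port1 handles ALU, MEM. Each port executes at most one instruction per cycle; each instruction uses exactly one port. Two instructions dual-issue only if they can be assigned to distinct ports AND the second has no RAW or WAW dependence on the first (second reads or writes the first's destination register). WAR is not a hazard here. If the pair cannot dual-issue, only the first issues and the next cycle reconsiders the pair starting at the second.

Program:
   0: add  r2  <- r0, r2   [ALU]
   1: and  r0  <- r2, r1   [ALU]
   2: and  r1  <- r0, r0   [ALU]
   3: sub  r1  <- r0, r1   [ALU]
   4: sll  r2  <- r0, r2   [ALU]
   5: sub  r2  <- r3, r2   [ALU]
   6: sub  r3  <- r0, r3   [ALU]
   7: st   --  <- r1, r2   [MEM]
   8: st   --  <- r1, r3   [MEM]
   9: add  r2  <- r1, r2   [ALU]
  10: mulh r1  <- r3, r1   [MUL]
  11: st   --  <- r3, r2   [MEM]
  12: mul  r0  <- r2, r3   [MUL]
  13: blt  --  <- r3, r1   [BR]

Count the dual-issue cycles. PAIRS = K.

PAIRS = 4

[0] i0  add  -- RAW r2
[1] i1  and  -- RAW r0
[2] i2  and  -- RAW+WAW r1
[3] i3,i4  sub+sll  -- pair
[4] i5,i6  sub+sub  -- pair
[5] i7  st  -- no-port MEM/MEM
[6] i8,i9  st+add  -- pair
[7] i10,i11  mulh+st  -- pair
[8] i12  mul  -- no-port MUL/BR
[9] i13  blt  -- tail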